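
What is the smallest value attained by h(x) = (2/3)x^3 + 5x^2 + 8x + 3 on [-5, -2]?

Differentiating, h'(x) = 2x^2 + 10x + 8; whose only zero in [-5, -2] is x = -4.
Candidates: h(-5) = 14/3, h(-4) = 25/3, h(-2) = 5/3.
Hence the absolute minimum is 5/3 at x = -2.

5/3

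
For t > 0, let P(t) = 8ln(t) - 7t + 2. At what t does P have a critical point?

8/7

P'(t) = 8/t − 7 = 0 gives t = 8/7.
P''(t) = -8/t², which is negative for t > 0, so this is a local maximum.
P(8/7) = 8·ln(8/7) - 8 + 2 ≈ -4.9317.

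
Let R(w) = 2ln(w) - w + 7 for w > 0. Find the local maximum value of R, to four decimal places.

R'(w) = 2/w − 1 = 0 gives w = 2.
R''(w) = -2/w², which is negative for w > 0, so this is a local maximum.
R(2) = 2·ln(2) - 2 + 7 ≈ 6.3863.

6.3863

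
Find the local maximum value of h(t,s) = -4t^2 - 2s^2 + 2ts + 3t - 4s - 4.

-27/14

∂h/∂t = -8t + 2s + 3 = 0 and ∂h/∂s = 2t - 4s - 4 = 0, so (t, s) = (1/7, -13/14).
The Hessian has h_{tt} = -8, h_{ss} = -4, h_{ts} = 2, giving D = 28 > 0 with h_{tt} < 0, so the point is a local maximum.
h(1/7, -13/14) = -27/14.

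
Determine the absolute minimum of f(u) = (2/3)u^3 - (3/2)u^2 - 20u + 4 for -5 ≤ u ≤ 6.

f'(u) = 2u^2 - 3u - 20, which vanishes at u = -5/2 and u = 4.
Candidates: f(-5) = -101/6, f(-5/2) = 821/24, f(4) = -172/3, f(6) = -26.
The minimum over the interval is -172/3, attained at u = 4.

-172/3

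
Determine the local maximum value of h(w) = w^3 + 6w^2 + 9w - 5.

h'(w) = 3w^2 + 12w + 9. Setting h'(w) = 0 gives w ∈ {-3, -1}.
Second-derivative test with h''(w) = 6w + 12: h''(-3) = -6 < 0 ⇒ local maximum; h''(-1) = 6 > 0 ⇒ local minimum.
Thus h has its local maximum at w = -3, with value -5.

-5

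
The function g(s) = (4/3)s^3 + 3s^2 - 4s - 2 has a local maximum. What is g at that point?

22/3

Critical points: g'(s) = 4s^2 + 6s - 4 vanishes at s = -2, 1/2.
Since g''(s) = 8s + 6, we get g''(-2) = -10 < 0 ⇒ local maximum; g''(1/2) = 10 > 0 ⇒ local minimum.
So the local maximum value is g(-2) = 22/3.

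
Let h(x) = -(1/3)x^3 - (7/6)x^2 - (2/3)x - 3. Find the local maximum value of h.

h'(x) = -x^2 - (7/3)x - 2/3. Setting h'(x) = 0 gives x ∈ {-2, -1/3}.
h''(x) = -2x - 7/3. h''(-2) = 5/3 > 0 ⇒ local minimum; h''(-1/3) = -5/3 < 0 ⇒ local maximum.
So the local maximum value is h(-1/3) = -469/162.

-469/162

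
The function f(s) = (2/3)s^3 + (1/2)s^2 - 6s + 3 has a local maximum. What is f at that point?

f'(s) = 2s^2 + s - 6. Setting f'(s) = 0 gives s ∈ {-2, 3/2}.
f''(s) = 4s + 1. f''(-2) = -7 < 0 ⇒ local maximum; f''(3/2) = 7 > 0 ⇒ local minimum.
Thus f has its local maximum at s = -2, with value 35/3.

35/3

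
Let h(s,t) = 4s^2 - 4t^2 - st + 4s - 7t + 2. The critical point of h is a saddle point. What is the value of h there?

18/5

∂h/∂s = 8s - t + 4 = 0 and ∂h/∂t = -s - 8t - 7 = 0, so (s, t) = (-3/5, -4/5).
The Hessian has h_{ss} = 8, h_{tt} = -8, h_{st} = -1, giving D = -65 < 0, so the point is a saddle point.
h(-3/5, -4/5) = 18/5.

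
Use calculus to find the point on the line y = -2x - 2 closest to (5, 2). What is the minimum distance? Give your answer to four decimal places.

6.2610

Minimize D(x)^2 = (x - 5)^2 + (-2x - 4)^2.
d/dx[D^2] = 2(x - 5) + 2·(-2)·(-2x - 4) = 0 ⇒ x = -3/5.
Then y = -4/5 and the distance is √(196/5) ≈ 6.2610.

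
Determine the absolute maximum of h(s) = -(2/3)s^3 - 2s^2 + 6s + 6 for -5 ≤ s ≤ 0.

The derivative is -2s^2 - 4s + 6, whose only zero in [-5, 0] is s = -3.
Evaluating at the critical points and endpoints: h(-5) = 28/3, h(-3) = -12, h(0) = 6.
Hence the absolute maximum is 28/3 at s = -5.

28/3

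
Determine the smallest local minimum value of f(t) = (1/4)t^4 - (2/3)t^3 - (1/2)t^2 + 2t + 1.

f'(t) = t^3 - 2t^2 - t + 2. Setting f'(t) = 0 gives t ∈ {-1, 1, 2}.
Second-derivative test with f''(t) = 3t^2 - 4t - 1: f''(-1) = 6 > 0 ⇒ local minimum; f''(1) = -2 < 0 ⇒ local maximum; f''(2) = 3 > 0 ⇒ local minimum.
Thus f has its smallest local minimum at t = -1, with value -7/12.

-7/12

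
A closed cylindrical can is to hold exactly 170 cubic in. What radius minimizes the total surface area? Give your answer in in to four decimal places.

3.0021

With radius r and height h, πr²h = 170 so h = 170/(πr²), and S(r) = 2πr² + 2πrh = 2πr² + 2·170/r.
S'(r) = 4πr − 2·170/r² = 0 ⇒ r³ = 170/(2π), so r ≈ 3.0021 and h = 2r ≈ 6.0042.
S''(r) = 4π + 4·170/r³ > 0, so this is the minimum; S ≈ 169.8819.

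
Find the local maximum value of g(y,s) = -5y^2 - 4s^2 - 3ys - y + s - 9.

-627/71

∂g/∂y = -10y - 3s - 1 = 0 and ∂g/∂s = -3y - 8s + 1 = 0, so (y, s) = (-11/71, 13/71).
The Hessian has g_{yy} = -10, g_{ss} = -8, g_{ys} = -3, giving D = 71 > 0 with g_{yy} < 0, so the point is a local maximum.
g(-11/71, 13/71) = -627/71.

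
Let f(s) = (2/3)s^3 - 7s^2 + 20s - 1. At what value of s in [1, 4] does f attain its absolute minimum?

4

Differentiating, f'(s) = 2s^2 - 14s + 20; whose only zero in [1, 4] is s = 2.
Candidates: f(1) = 38/3; f(2) = 49/3; f(4) = 29/3.
So the minimum is f(4) = 29/3.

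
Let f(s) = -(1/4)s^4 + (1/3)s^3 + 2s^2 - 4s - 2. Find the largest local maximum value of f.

f'(s) = -s^3 + s^2 + 4s - 4 = 0 at s = -2, 1, 2.
f''(s) = -3s^2 + 2s + 4. f''(-2) = -12 < 0 ⇒ local maximum; f''(1) = 3 > 0 ⇒ local minimum; f''(2) = -4 < 0 ⇒ local maximum.
The largest local maximum is f(-2) = 22/3.

22/3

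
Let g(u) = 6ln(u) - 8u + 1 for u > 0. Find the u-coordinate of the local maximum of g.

g'(u) = 6/u − 8 = 0 gives u = 3/4.
g''(u) = -6/u², which is negative for u > 0, so this is a local maximum.
g(3/4) = 6·ln(3/4) - 6 + 1 ≈ -6.7261.

3/4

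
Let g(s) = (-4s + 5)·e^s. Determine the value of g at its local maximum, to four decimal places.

5.1361

Differentiating with the product rule gives g'(s) = (-4s + 1)·e^s. Since e^s > 0, the only critical point is s = 1/4.
g''(1/4) has the same sign as -4 < 0, so this is a local maximum.
g(1/4) = (4)·e^(1/4) ≈ 5.1361.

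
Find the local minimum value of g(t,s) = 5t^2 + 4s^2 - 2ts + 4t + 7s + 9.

∂g/∂t = 10t - 2s + 4 = 0 and ∂g/∂s = -2t + 8s + 7 = 0, so (t, s) = (-23/38, -39/38).
The Hessian has g_{tt} = 10, g_{ss} = 8, g_{ts} = -2, giving D = 76 > 0 with g_{tt} > 0, so the point is a local minimum.
g(-23/38, -39/38) = 319/76.

319/76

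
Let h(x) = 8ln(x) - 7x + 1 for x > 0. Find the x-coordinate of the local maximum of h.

h'(x) = 8/x − 7 = 0 gives x = 8/7.
h''(x) = -8/x², which is negative for x > 0, so this is a local maximum.
h(8/7) = 8·ln(8/7) - 8 + 1 ≈ -5.9317.

8/7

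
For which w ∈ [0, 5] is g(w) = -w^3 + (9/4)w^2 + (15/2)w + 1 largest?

Differentiating, g'(w) = -3w^2 + (9/2)w + 15/2; whose only zero in [0, 5] is w = 5/2.
Candidates: g(0) = 1, g(5/2) = 291/16, g(5) = -121/4.
Hence the absolute maximum is 291/16 at w = 5/2.

5/2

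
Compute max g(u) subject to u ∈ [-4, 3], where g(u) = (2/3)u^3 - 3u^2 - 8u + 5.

28/3

The derivative is 2u^2 - 6u - 8, whose only zero in [-4, 3] is u = -1.
Compare values at every candidate in [-4, 3]: g(-4) = -161/3,  g(-1) = 28/3,  g(3) = -28.
Hence the absolute maximum is 28/3 at u = -1.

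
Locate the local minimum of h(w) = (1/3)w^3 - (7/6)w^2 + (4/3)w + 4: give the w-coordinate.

h'(w) = w^2 - (7/3)w + 4/3. Setting h'(w) = 0 gives w ∈ {1, 4/3}.
Since h''(w) = 2w - 7/3, we get h''(1) = -1/3 < 0 ⇒ local maximum; h''(4/3) = 1/3 > 0 ⇒ local minimum.
Thus h has its local minimum at w = 4/3, with value 364/81.

4/3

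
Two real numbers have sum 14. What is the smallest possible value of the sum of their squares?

98

With a + b = 14, a^2 + b^2 = a^2 + (14 − a)^2.
The derivative 2a − 2(14 − a) = 4a − 28 vanishes at a = 7; second derivative 4 > 0, a minimum.
The minimum is 2·(7)^2 = 98.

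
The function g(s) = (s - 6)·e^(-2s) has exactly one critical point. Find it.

g'(s) = 1·e^(-2s) + (s - 6)·(-2)·e^(-2s) = (-2s + 13)·e^(-2s). Since e^(-2s) > 0, the only critical point is s = 13/2.
g''(13/2) has the same sign as -2 < 0, so this is a local maximum.
g(13/2) = (1/2)·e^(-13) ≈ 0.0000.

13/2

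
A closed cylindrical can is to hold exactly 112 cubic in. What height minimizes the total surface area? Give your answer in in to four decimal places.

With radius r and height h, πr²h = 112 so h = 112/(πr²), and S(r) = 2πr² + 2πrh = 2πr² + 2·112/r.
S'(r) = 4πr − 2·112/r² = 0 ⇒ r³ = 112/(2π), so r ≈ 2.6122 and h = 2r ≈ 5.2245.
S''(r) = 4π + 4·112/r³ > 0, so this is the minimum; S ≈ 128.6253.

5.2245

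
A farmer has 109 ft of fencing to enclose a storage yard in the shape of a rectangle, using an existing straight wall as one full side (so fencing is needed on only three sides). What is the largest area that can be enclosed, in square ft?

Let the sides perpendicular to the wall have length x and the parallel side y, so 2x + y = 109 and the area is A = xy = x(109 − 2x).
A'(x) = 109 − 4x = 0 gives x = 109/4, and A''(x) = −4 < 0 confirms a maximum.
Then y = 109 − 2·109/4 = 109/2 and A = 11881/8.

11881/8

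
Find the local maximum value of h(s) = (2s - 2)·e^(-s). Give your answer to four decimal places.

Differentiating with the product rule gives h'(s) = (-2s + 4)·e^(-s). Since e^(-s) > 0, the only critical point is s = 2.
h''(2) has the same sign as -2 < 0, so this is a local maximum.
h(2) = (2)·e^(-2) ≈ 0.2707.

0.2707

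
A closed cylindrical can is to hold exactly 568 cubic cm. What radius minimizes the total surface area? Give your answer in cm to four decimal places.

With radius r and height h, πr²h = 568 so h = 568/(πr²), and S(r) = 2πr² + 2πrh = 2πr² + 2·568/r.
S'(r) = 4πr − 2·568/r² = 0 ⇒ r³ = 568/(2π), so r ≈ 4.4880 and h = 2r ≈ 8.9761.
S''(r) = 4π + 4·568/r³ > 0, so this is the minimum; S ≈ 379.6763.

4.4880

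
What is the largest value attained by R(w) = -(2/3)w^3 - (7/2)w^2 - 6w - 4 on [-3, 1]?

Differentiating, R'(w) = -2w^2 - 7w - 6; which vanishes at w = -2 and w = -3/2.
Evaluating at the critical points and endpoints: R(-3) = 1/2, R(-2) = -2/3, R(-3/2) = -5/8, R(1) = -85/6.
The maximum over the interval is 1/2, attained at w = -3.

1/2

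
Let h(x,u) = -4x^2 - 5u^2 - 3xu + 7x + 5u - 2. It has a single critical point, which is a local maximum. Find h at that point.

∂h/∂x = -8x - 3u + 7 = 0 and ∂h/∂u = -3x - 10u + 5 = 0, so (x, u) = (55/71, 19/71).
The Hessian has h_{xx} = -8, h_{uu} = -10, h_{xu} = -3, giving D = 71 > 0 with h_{xx} < 0, so the point is a local maximum.
h(55/71, 19/71) = 98/71.

98/71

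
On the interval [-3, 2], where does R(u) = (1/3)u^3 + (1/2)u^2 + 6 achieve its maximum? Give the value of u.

R'(u) = u^2 + u, which vanishes at u = -1 and u = 0.
Evaluating at the critical points and endpoints: R(-3) = 3/2; R(-1) = 37/6; R(0) = 6; R(2) = 32/3.
The maximum over the interval is 32/3, attained at u = 2.

2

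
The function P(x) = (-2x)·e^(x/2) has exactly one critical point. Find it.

Differentiating with the product rule gives P'(x) = (-x - 2)·e^(x/2). Since e^(x/2) > 0, the only critical point is x = -2.
P''(-2) has the same sign as -1 < 0, so this is a local maximum.
P(-2) = (4)·e^(-1) ≈ 1.4715.

-2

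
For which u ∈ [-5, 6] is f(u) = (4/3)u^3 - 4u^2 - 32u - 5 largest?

-2

The derivative is 4u^2 - 8u - 32, which vanishes at u = -2 and u = 4.
Candidates: f(-5) = -335/3, f(-2) = 97/3, f(4) = -335/3, f(6) = -53.
So the maximum is f(-2) = 97/3.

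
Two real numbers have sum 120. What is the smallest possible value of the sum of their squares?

With a + b = 120, a^2 + b^2 = a^2 + (120 − a)^2.
The derivative 2a − 2(120 − a) = 4a − 240 vanishes at a = 60; second derivative 4 > 0, a minimum.
The minimum is 2·(60)^2 = 7200.

7200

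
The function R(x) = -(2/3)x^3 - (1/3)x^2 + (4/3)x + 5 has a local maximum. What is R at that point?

R'(x) = -2x^2 - (2/3)x + 4/3. Setting R'(x) = 0 gives x ∈ {-1, 2/3}.
R''(x) = -4x - 2/3. R''(-1) = 10/3 > 0 ⇒ local minimum; R''(2/3) = -10/3 < 0 ⇒ local maximum.
The local maximum is R(2/3) = 449/81.

449/81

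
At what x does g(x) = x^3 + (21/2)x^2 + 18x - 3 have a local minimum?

-1

g'(x) = 3x^2 + 21x + 18 = 0 at x = -6, -1.
Second-derivative test with g''(x) = 6x + 21: g''(-6) = -15 < 0 ⇒ local maximum; g''(-1) = 15 > 0 ⇒ local minimum.
The local minimum is g(-1) = -23/2.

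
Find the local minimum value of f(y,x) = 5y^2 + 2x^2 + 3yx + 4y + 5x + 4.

∂f/∂y = 10y + 3x + 4 = 0 and ∂f/∂x = 3y + 4x + 5 = 0, so (y, x) = (-1/31, -38/31).
The Hessian has f_{yy} = 10, f_{xx} = 4, f_{yx} = 3, giving D = 31 > 0 with f_{yy} > 0, so the point is a local minimum.
f(-1/31, -38/31) = 27/31.

27/31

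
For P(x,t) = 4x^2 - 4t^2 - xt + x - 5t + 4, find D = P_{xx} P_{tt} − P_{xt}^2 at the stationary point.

∂P/∂x = 8x - t + 1 = 0 and ∂P/∂t = -x - 8t - 5 = 0, so (x, t) = (-1/5, -3/5).
The Hessian has P_{xx} = 8, P_{tt} = -8, P_{xt} = -1, giving D = -65 < 0, so the point is a saddle point.
D = (8)·(-8) − (-1)^2 = -65.

-65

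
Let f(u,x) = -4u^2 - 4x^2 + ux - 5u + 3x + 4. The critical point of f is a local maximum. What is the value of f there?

∂f/∂u = -8u + x - 5 = 0 and ∂f/∂x = u - 8x + 3 = 0, so (u, x) = (-37/63, 19/63).
The Hessian has f_{uu} = -8, f_{xx} = -8, f_{ux} = 1, giving D = 63 > 0 with f_{uu} < 0, so the point is a local maximum.
f(-37/63, 19/63) = 373/63.

373/63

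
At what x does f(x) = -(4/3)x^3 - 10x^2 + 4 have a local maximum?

f'(x) = -4x^2 - 20x = 0 at x = -5, 0.
Second-derivative test with f''(x) = -8x - 20: f''(-5) = 20 > 0 ⇒ local minimum; f''(0) = -20 < 0 ⇒ local maximum.
The local maximum is f(0) = 4.

0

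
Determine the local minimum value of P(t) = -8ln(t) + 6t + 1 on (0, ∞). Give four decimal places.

P'(t) = -8/t + 6 = 0 gives t = 4/3.
P''(t) = 8/t², which is positive for t > 0, so this is a local minimum.
P(4/3) = -8·ln(4/3) + 8 + 1 ≈ 6.6985.

6.6985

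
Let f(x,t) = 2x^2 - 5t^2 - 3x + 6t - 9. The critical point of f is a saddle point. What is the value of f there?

∂f/∂x = 4x - 3 = 0 and ∂f/∂t = -10t + 6 = 0, so (x, t) = (3/4, 3/5).
The Hessian has f_{xx} = 4, f_{tt} = -10, f_{xt} = 0, giving D = -40 < 0, so the point is a saddle point.
f(3/4, 3/5) = -333/40.

-333/40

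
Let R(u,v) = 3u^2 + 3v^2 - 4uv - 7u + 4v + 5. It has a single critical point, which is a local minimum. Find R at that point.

∂R/∂u = 6u - 4v - 7 = 0 and ∂R/∂v = -4u + 6v + 4 = 0, so (u, v) = (13/10, 1/5).
The Hessian has R_{uu} = 6, R_{vv} = 6, R_{uv} = -4, giving D = 20 > 0 with R_{uu} > 0, so the point is a local minimum.
R(13/10, 1/5) = 17/20.

17/20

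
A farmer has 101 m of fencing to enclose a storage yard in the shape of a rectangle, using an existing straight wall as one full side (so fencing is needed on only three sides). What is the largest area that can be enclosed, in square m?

10201/8

Let the sides perpendicular to the wall have length x and the parallel side y, so 2x + y = 101 and the area is A = xy = x(101 − 2x).
A'(x) = 101 − 4x = 0 gives x = 101/4, and A''(x) = −4 < 0 confirms a maximum.
Then y = 101 − 2·101/4 = 101/2 and A = 10201/8.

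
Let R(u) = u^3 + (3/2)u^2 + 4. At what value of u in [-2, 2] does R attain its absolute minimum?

Differentiating, R'(u) = 3u^2 + 3u; which vanishes at u = -1 and u = 0.
Evaluating at the critical points and endpoints: R(-2) = 2, R(-1) = 9/2, R(0) = 4, R(2) = 18.
The minimum over the interval is 2, attained at u = -2.

-2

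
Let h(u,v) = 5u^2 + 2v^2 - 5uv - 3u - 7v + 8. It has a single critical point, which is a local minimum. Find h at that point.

-248/15

∂h/∂u = 10u - 5v - 3 = 0 and ∂h/∂v = -5u + 4v - 7 = 0, so (u, v) = (47/15, 17/3).
The Hessian has h_{uu} = 10, h_{vv} = 4, h_{uv} = -5, giving D = 15 > 0 with h_{uu} > 0, so the point is a local minimum.
h(47/15, 17/3) = -248/15.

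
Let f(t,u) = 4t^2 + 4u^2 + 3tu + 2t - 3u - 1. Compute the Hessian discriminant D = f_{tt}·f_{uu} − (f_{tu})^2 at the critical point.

55

∂f/∂t = 8t + 3u + 2 = 0 and ∂f/∂u = 3t + 8u - 3 = 0, so (t, u) = (-5/11, 6/11).
The Hessian has f_{tt} = 8, f_{uu} = 8, f_{tu} = 3, giving D = 55 > 0 with f_{tt} > 0, so the point is a local minimum.
D = (8)·(8) − (3)^2 = 55.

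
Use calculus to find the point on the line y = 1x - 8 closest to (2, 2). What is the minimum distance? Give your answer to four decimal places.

5.6569

Minimize D(x)^2 = (x - 2)^2 + (x - 10)^2.
d/dx[D^2] = 2(x - 2) + 2·1·(x - 10) = 0 ⇒ x = 6.
Then y = -2 and the distance is √(32) ≈ 5.6569.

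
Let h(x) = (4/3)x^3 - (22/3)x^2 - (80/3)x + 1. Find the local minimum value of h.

Critical points: h'(x) = 4x^2 - (44/3)x - 80/3 vanishes at x = -4/3, 5.
Second-derivative test with h''(x) = 8x - 44/3: h''(-4/3) = -76/3 < 0 ⇒ local maximum; h''(5) = 76/3 > 0 ⇒ local minimum.
The local minimum is h(5) = -149.

-149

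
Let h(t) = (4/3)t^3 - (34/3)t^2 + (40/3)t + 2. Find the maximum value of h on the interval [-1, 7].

The derivative is 4t^2 - (68/3)t + 40/3, which vanishes at t = 2/3 and t = 5.
Evaluating at the critical points and endpoints: h(-1) = -24, h(2/3) = 506/81, h(5) = -48, h(7) = -8/3.
So the maximum is h(2/3) = 506/81.

506/81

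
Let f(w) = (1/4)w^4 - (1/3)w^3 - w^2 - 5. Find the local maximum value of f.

-5

f'(w) = w^3 - w^2 - 2w. Setting f'(w) = 0 gives w ∈ {-1, 0, 2}.
Since f''(w) = 3w^2 - 2w - 2, we get f''(-1) = 3 > 0 ⇒ local minimum; f''(0) = -2 < 0 ⇒ local maximum; f''(2) = 6 > 0 ⇒ local minimum.
Thus f has its local maximum at w = 0, with value -5.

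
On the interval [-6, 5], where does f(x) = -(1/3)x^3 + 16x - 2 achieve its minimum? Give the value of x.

f'(x) = -x^2 + 16, which vanishes at x = -4 and x = 4.
Compare values at every candidate in [-6, 5]: f(-6) = -26; f(-4) = -134/3; f(4) = 122/3; f(5) = 109/3.
The minimum over the interval is -134/3, attained at x = -4.

-4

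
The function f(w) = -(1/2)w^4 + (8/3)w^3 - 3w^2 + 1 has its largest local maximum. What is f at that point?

Critical points: f'(w) = -2w^3 + 8w^2 - 6w vanishes at w = 0, 1, 3.
Second-derivative test with f''(w) = -6w^2 + 16w - 6: f''(0) = -6 < 0 ⇒ local maximum; f''(1) = 4 > 0 ⇒ local minimum; f''(3) = -12 < 0 ⇒ local maximum.
So the largest local maximum value is f(3) = 11/2.

11/2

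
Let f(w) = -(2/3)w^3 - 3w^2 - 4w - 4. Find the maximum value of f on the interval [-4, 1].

f'(w) = -2w^2 - 6w - 4, which vanishes at w = -2 and w = -1.
Candidates: f(-4) = 20/3, f(-2) = -8/3, f(-1) = -7/3, f(1) = -35/3.
Hence the absolute maximum is 20/3 at w = -4.

20/3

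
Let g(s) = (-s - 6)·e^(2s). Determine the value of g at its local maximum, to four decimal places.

By the product rule, g'(s) = (-2s - 13)·e^(2s). Since e^(2s) > 0, the only critical point is s = -13/2.
g''(-13/2) has the same sign as -2 < 0, so this is a local maximum.
g(-13/2) = (1/2)·e^(-13) ≈ 0.0000.

0.0000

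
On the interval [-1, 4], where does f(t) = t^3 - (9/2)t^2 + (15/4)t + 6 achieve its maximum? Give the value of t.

The derivative is 3t^2 - 9t + 15/4, which vanishes at t = 1/2 and t = 5/2.
Evaluating at the critical points and endpoints: f(-1) = -13/4, f(1/2) = 55/8, f(5/2) = 23/8, f(4) = 13.
Hence the absolute maximum is 13 at t = 4.

4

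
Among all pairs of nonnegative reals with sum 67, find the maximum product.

With x + y = 67, the product is P(x) = x(67 − x).
P'(x) = 67 − 2x = 0 gives x = 67/2; P'' = −2 < 0, so this is the maximum.
P = 67/2·67/2 = 4489/4.

4489/4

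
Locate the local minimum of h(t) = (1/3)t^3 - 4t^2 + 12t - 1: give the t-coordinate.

6

h'(t) = t^2 - 8t + 12. Setting h'(t) = 0 gives t ∈ {2, 6}.
h''(t) = 2t - 8. h''(2) = -4 < 0 ⇒ local maximum; h''(6) = 4 > 0 ⇒ local minimum.
Thus h has its local minimum at t = 6, with value -1.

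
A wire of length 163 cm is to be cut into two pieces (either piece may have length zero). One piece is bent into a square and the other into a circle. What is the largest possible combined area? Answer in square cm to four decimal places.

2114.2938

Let x be the length used for the square. Square side x/4; circle radius (163−x)/(2π).
A(x) = (x/4)² + π·((163−x)/(2π))² = x²/16 + (163−x)²/(4π) for 0 ≤ x ≤ 163. A'(x) = x/8 − (163−x)/(2π) = 0 gives x = 4·163/(π+4) ≈ 91.2962.
A'' > 0, so the interior critical point is a minimum; the maximum is at an endpoint. A(0) = 2114.2938 and A(163) = 1660.5625, so the largest area is 2114.2938.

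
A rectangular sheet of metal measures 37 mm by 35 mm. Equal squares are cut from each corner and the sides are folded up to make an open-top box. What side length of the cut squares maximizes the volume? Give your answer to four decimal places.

5.9931

With cut size x, the volume is V(x) = x(37 − 2x)(35 − 2x) for 0 < x < 17.5.
V'(x) = 12x^2 − 288x + 1295. Setting V'(x) = 0 gives x ≈ 5.9931 (the root in (0, 17.5)).
V''(x) = 24x − 288 is negative there, so this is the maximum; V ≈ 3450.0035.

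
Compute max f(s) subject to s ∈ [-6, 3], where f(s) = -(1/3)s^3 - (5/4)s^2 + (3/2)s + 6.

24

Differentiating, f'(s) = -s^2 - (5/2)s + 3/2; which vanishes at s = -3 and s = 1/2.
Compare values at every candidate in [-6, 3]: f(-6) = 24, f(-3) = -3/4, f(1/2) = 307/48, f(3) = -39/4.
The maximum over the interval is 24, attained at s = -6.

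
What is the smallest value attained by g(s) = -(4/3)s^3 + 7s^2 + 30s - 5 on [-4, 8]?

-119/4

The derivative is -4s^2 + 14s + 30, which vanishes at s = -3/2 and s = 5.
Candidates: g(-4) = 217/3,  g(-3/2) = -119/4,  g(5) = 460/3,  g(8) = 1/3.
So the minimum is g(-3/2) = -119/4.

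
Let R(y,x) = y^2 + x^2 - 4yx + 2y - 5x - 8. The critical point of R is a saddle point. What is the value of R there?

-107/12

∂R/∂y = 2y - 4x + 2 = 0 and ∂R/∂x = -4y + 2x - 5 = 0, so (y, x) = (-4/3, -1/6).
The Hessian has R_{yy} = 2, R_{xx} = 2, R_{yx} = -4, giving D = -12 < 0, so the point is a saddle point.
R(-4/3, -1/6) = -107/12.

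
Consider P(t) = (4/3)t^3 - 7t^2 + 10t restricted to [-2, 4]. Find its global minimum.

-176/3

The derivative is 4t^2 - 14t + 10, which vanishes at t = 1 and t = 5/2.
Evaluating at the critical points and endpoints: P(-2) = -176/3, P(1) = 13/3, P(5/2) = 25/12, P(4) = 40/3.
So the minimum is P(-2) = -176/3.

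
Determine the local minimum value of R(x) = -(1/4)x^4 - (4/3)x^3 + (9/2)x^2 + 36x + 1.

-203/4

R'(x) = -x^3 - 4x^2 + 9x + 36. Setting R'(x) = 0 gives x ∈ {-4, -3, 3}.
R''(x) = -3x^2 - 8x + 9. R''(-4) = -7 < 0 ⇒ local maximum; R''(-3) = 6 > 0 ⇒ local minimum; R''(3) = -42 < 0 ⇒ local maximum.
Thus R has its local minimum at x = -3, with value -203/4.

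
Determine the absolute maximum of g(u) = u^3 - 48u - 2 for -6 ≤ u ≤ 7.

The derivative is 3u^2 - 48, which vanishes at u = -4 and u = 4.
Evaluating at the critical points and endpoints: g(-6) = 70, g(-4) = 126, g(4) = -130, g(7) = 5.
The maximum over the interval is 126, attained at u = -4.

126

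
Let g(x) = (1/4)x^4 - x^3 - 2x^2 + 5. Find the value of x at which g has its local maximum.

Critical points: g'(x) = x^3 - 3x^2 - 4x vanishes at x = -1, 0, 4.
Second-derivative test with g''(x) = 3x^2 - 6x - 4: g''(-1) = 5 > 0 ⇒ local minimum; g''(0) = -4 < 0 ⇒ local maximum; g''(4) = 20 > 0 ⇒ local minimum.
Thus g has its local maximum at x = 0, with value 5.

0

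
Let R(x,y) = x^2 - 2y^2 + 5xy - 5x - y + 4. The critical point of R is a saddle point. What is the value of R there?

58/33

∂R/∂x = 2x + 5y - 5 = 0 and ∂R/∂y = 5x - 4y - 1 = 0, so (x, y) = (25/33, 23/33).
The Hessian has R_{xx} = 2, R_{yy} = -4, R_{xy} = 5, giving D = -33 < 0, so the point is a saddle point.
R(25/33, 23/33) = 58/33.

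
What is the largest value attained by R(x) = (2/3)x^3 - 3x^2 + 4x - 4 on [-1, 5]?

73/3

The derivative is 2x^2 - 6x + 4, which vanishes at x = 1 and x = 2.
Evaluating at the critical points and endpoints: R(-1) = -35/3,  R(1) = -7/3,  R(2) = -8/3,  R(5) = 73/3.
Hence the absolute maximum is 73/3 at x = 5.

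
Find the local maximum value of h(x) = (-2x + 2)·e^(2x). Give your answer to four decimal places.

By the product rule, h'(x) = (-4x + 2)·e^(2x). Since e^(2x) > 0, the only critical point is x = 1/2.
h''(1/2) has the same sign as -4 < 0, so this is a local maximum.
h(1/2) = (1)·e^(1) ≈ 2.7183.

2.7183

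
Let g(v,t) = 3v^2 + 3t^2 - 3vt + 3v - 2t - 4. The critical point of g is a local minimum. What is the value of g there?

-43/9

∂g/∂v = 6v - 3t + 3 = 0 and ∂g/∂t = -3v + 6t - 2 = 0, so (v, t) = (-4/9, 1/9).
The Hessian has g_{vv} = 6, g_{tt} = 6, g_{vt} = -3, giving D = 27 > 0 with g_{vv} > 0, so the point is a local minimum.
g(-4/9, 1/9) = -43/9.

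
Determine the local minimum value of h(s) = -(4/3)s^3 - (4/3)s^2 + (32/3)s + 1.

-15

h'(s) = -4s^2 - (8/3)s + 32/3 = 0 at s = -2, 4/3.
h''(s) = -8s - 8/3. h''(-2) = 40/3 > 0 ⇒ local minimum; h''(4/3) = -40/3 < 0 ⇒ local maximum.
The local minimum is h(-2) = -15.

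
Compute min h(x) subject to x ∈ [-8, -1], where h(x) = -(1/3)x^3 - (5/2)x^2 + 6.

h'(x) = -x^2 - 5x, whose only zero in [-8, -1] is x = -5.
Compare values at every candidate in [-8, -1]: h(-8) = 50/3, h(-5) = -89/6, h(-1) = 23/6.
So the minimum is h(-5) = -89/6.

-89/6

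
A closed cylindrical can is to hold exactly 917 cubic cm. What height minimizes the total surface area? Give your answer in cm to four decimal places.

10.5300

With radius r and height h, πr²h = 917 so h = 917/(πr²), and S(r) = 2πr² + 2πrh = 2πr² + 2·917/r.
S'(r) = 4πr − 2·917/r² = 0 ⇒ r³ = 917/(2π), so r ≈ 5.2650 and h = 2r ≈ 10.5300.
S''(r) = 4π + 4·917/r³ > 0, so this is the minimum; S ≈ 522.5094.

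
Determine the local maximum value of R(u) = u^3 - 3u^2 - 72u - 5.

171

R'(u) = 3u^2 - 6u - 72 = 0 at u = -4, 6.
R''(u) = 6u - 6. R''(-4) = -30 < 0 ⇒ local maximum; R''(6) = 30 > 0 ⇒ local minimum.
The local maximum is R(-4) = 171.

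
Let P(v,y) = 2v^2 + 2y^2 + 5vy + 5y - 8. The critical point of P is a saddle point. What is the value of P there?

-22/9

∂P/∂v = 4v + 5y = 0 and ∂P/∂y = 5v + 4y + 5 = 0, so (v, y) = (-25/9, 20/9).
The Hessian has P_{vv} = 4, P_{yy} = 4, P_{vy} = 5, giving D = -9 < 0, so the point is a saddle point.
P(-25/9, 20/9) = -22/9.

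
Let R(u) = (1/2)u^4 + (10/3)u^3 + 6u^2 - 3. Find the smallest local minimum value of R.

-3

Critical points: R'(u) = 2u^3 + 10u^2 + 12u vanishes at u = -3, -2, 0.
R''(u) = 6u^2 + 20u + 12. R''(-3) = 6 > 0 ⇒ local minimum; R''(-2) = -4 < 0 ⇒ local maximum; R''(0) = 12 > 0 ⇒ local minimum.
So the smallest local minimum value is R(0) = -3.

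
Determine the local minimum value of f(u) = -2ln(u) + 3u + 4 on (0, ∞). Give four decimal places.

f'(u) = -2/u + 3 = 0 gives u = 2/3.
f''(u) = 2/u², which is positive for u > 0, so this is a local minimum.
f(2/3) = -2·ln(2/3) + 2 + 4 ≈ 6.8109.

6.8109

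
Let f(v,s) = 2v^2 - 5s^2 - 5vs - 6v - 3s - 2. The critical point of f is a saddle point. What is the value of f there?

-202/65

∂f/∂v = 4v - 5s - 6 = 0 and ∂f/∂s = -5v - 10s - 3 = 0, so (v, s) = (9/13, -42/65).
The Hessian has f_{vv} = 4, f_{ss} = -10, f_{vs} = -5, giving D = -65 < 0, so the point is a saddle point.
f(9/13, -42/65) = -202/65.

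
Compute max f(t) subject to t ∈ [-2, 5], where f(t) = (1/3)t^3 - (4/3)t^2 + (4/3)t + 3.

18

f'(t) = t^2 - (8/3)t + 4/3, which vanishes at t = 2/3 and t = 2.
Candidates: f(-2) = -23/3, f(2/3) = 275/81, f(2) = 3, f(5) = 18.
So the maximum is f(5) = 18.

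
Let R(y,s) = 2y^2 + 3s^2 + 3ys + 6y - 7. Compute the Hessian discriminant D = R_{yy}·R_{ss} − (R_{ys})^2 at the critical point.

15

∂R/∂y = 4y + 3s + 6 = 0 and ∂R/∂s = 3y + 6s = 0, so (y, s) = (-12/5, 6/5).
The Hessian has R_{yy} = 4, R_{ss} = 6, R_{ys} = 3, giving D = 15 > 0 with R_{yy} > 0, so the point is a local minimum.
D = (4)·(6) − (3)^2 = 15.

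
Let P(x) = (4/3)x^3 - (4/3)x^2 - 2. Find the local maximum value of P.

P'(x) = 4x^2 - (8/3)x. Setting P'(x) = 0 gives x ∈ {0, 2/3}.
Second-derivative test with P''(x) = 8x - 8/3: P''(0) = -8/3 < 0 ⇒ local maximum; P''(2/3) = 8/3 > 0 ⇒ local minimum.
So the local maximum value is P(0) = -2.

-2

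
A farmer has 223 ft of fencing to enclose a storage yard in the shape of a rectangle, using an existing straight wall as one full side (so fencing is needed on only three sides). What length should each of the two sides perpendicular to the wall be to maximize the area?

Let the sides perpendicular to the wall have length x and the parallel side y, so 2x + y = 223 and the area is A = xy = x(223 − 2x).
A'(x) = 223 − 4x = 0 gives x = 223/4, and A''(x) = −4 < 0 confirms a maximum.
Then y = 223 − 2·223/4 = 223/2 and A = 49729/8.

223/4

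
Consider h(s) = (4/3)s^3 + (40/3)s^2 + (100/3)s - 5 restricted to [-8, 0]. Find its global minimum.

Differentiating, h'(s) = 4s^2 + (80/3)s + 100/3; which vanishes at s = -5 and s = -5/3.
Compare values at every candidate in [-8, 0]: h(-8) = -101,  h(-5) = -5,  h(-5/3) = -2405/81,  h(0) = -5.
Hence the absolute minimum is -101 at s = -8.

-101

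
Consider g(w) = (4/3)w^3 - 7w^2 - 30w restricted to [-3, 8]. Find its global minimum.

Differentiating, g'(w) = 4w^2 - 14w - 30; which vanishes at w = -3/2 and w = 5.
Candidates: g(-3) = -9, g(-3/2) = 99/4, g(5) = -475/3, g(8) = -16/3.
The minimum over the interval is -475/3, attained at w = 5.

-475/3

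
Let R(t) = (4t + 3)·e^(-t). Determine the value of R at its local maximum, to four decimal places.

3.1152

R'(t) = 4·e^(-t) + (4t + 3)·(-1)·e^(-t) = (-4t + 1)·e^(-t). Since e^(-t) > 0, the only critical point is t = 1/4.
R''(1/4) has the same sign as -4 < 0, so this is a local maximum.
R(1/4) = (4)·e^(-1/4) ≈ 3.1152.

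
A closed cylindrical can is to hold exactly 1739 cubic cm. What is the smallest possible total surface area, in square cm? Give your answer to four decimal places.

800.5361

With radius r and height h, πr²h = 1739 so h = 1739/(πr²), and S(r) = 2πr² + 2πrh = 2πr² + 2·1739/r.
S'(r) = 4πr − 2·1739/r² = 0 ⇒ r³ = 1739/(2π), so r ≈ 6.5169 and h = 2r ≈ 13.0338.
S''(r) = 4π + 4·1739/r³ > 0, so this is the minimum; S ≈ 800.5361.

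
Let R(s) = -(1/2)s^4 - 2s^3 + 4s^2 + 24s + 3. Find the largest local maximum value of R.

R'(s) = -2s^3 - 6s^2 + 8s + 24. Setting R'(s) = 0 gives s ∈ {-3, -2, 2}.
Since R''(s) = -6s^2 - 12s + 8, we get R''(-3) = -10 < 0 ⇒ local maximum; R''(-2) = 8 > 0 ⇒ local minimum; R''(2) = -40 < 0 ⇒ local maximum.
So the largest local maximum value is R(2) = 43.

43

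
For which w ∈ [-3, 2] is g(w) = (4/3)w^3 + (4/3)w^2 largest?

g'(w) = 4w^2 + (8/3)w, which vanishes at w = -2/3 and w = 0.
Candidates: g(-3) = -24; g(-2/3) = 16/81; g(0) = 0; g(2) = 16.
So the maximum is g(2) = 16.

2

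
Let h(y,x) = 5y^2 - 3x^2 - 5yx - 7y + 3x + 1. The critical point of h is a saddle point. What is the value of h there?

∂h/∂y = 10y - 5x - 7 = 0 and ∂h/∂x = -5y - 6x + 3 = 0, so (y, x) = (57/85, -1/17).
The Hessian has h_{yy} = 10, h_{xx} = -6, h_{yx} = -5, giving D = -85 < 0, so the point is a saddle point.
h(57/85, -1/17) = -122/85.

-122/85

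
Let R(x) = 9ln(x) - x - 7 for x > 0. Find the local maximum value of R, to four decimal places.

3.7750

R'(x) = 9/x − 1 = 0 gives x = 9.
R''(x) = -9/x², which is negative for x > 0, so this is a local maximum.
R(9) = 9·ln(9) - 9 - 7 ≈ 3.7750.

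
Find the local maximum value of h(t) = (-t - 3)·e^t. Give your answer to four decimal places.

0.0183

Differentiating with the product rule gives h'(t) = (-t - 4)·e^t. Since e^t > 0, the only critical point is t = -4.
h''(-4) has the same sign as -1 < 0, so this is a local maximum.
h(-4) = (1)·e^(-4) ≈ 0.0183.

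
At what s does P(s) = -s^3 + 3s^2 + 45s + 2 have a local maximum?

5

P'(s) = -3s^2 + 6s + 45. Setting P'(s) = 0 gives s ∈ {-3, 5}.
Since P''(s) = -6s + 6, we get P''(-3) = 24 > 0 ⇒ local minimum; P''(5) = -24 < 0 ⇒ local maximum.
Thus P has its local maximum at s = 5, with value 177.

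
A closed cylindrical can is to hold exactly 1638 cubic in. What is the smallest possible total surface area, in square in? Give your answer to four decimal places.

769.2316

With radius r and height h, πr²h = 1638 so h = 1638/(πr²), and S(r) = 2πr² + 2πrh = 2πr² + 2·1638/r.
S'(r) = 4πr − 2·1638/r² = 0 ⇒ r³ = 1638/(2π), so r ≈ 6.3882 and h = 2r ≈ 12.7764.
S''(r) = 4π + 4·1638/r³ > 0, so this is the minimum; S ≈ 769.2316.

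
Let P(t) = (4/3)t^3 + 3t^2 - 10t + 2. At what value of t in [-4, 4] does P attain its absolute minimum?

Differentiating, P'(t) = 4t^2 + 6t - 10; which vanishes at t = -5/2 and t = 1.
Candidates: P(-4) = 14/3; P(-5/2) = 299/12; P(1) = -11/3; P(4) = 286/3.
Hence the absolute minimum is -11/3 at t = 1.

1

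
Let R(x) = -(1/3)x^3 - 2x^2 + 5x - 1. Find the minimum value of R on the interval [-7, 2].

The derivative is -x^2 - 4x + 5, which vanishes at x = -5 and x = 1.
Candidates: R(-7) = -59/3,  R(-5) = -103/3,  R(1) = 5/3,  R(2) = -5/3.
Hence the absolute minimum is -103/3 at x = -5.

-103/3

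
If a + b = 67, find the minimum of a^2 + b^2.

4489/2

With a + b = 67, a^2 + b^2 = a^2 + (67 − a)^2.
The derivative 2a − 2(67 − a) = 4a − 134 vanishes at a = 67/2; second derivative 4 > 0, a minimum.
The minimum is 2·(67/2)^2 = 4489/2.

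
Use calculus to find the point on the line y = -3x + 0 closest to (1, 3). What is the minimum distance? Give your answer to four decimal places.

1.8974

Minimize D(x)^2 = (x - 1)^2 + (-3x - 3)^2.
d/dx[D^2] = 2(x - 1) + 2·(-3)·(-3x - 3) = 0 ⇒ x = -4/5.
Then y = 12/5 and the distance is √(18/5) ≈ 1.8974.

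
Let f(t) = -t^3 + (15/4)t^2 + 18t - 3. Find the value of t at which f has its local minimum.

Critical points: f'(t) = -3t^2 + (15/2)t + 18 vanishes at t = -3/2, 4.
f''(t) = -6t + 15/2. f''(-3/2) = 33/2 > 0 ⇒ local minimum; f''(4) = -33/2 < 0 ⇒ local maximum.
So the local minimum value is f(-3/2) = -291/16.

-3/2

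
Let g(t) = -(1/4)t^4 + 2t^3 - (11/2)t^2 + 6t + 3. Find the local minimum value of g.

g'(t) = -t^3 + 6t^2 - 11t + 6 = 0 at t = 1, 2, 3.
g''(t) = -3t^2 + 12t - 11. g''(1) = -2 < 0 ⇒ local maximum; g''(2) = 1 > 0 ⇒ local minimum; g''(3) = -2 < 0 ⇒ local maximum.
Thus g has its local minimum at t = 2, with value 5.

5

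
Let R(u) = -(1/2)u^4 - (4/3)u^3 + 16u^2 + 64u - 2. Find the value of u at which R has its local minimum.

-2

R'(u) = -2u^3 - 4u^2 + 32u + 64 = 0 at u = -4, -2, 4.
Since R''(u) = -6u^2 - 8u + 32, we get R''(-4) = -32 < 0 ⇒ local maximum; R''(-2) = 24 > 0 ⇒ local minimum; R''(4) = -96 < 0 ⇒ local maximum.
So the local minimum value is R(-2) = -190/3.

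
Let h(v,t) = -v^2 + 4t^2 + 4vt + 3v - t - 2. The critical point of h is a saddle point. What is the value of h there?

-17/32

∂h/∂v = -2v + 4t + 3 = 0 and ∂h/∂t = 4v + 8t - 1 = 0, so (v, t) = (7/8, -5/16).
The Hessian has h_{vv} = -2, h_{tt} = 8, h_{vt} = 4, giving D = -32 < 0, so the point is a saddle point.
h(7/8, -5/16) = -17/32.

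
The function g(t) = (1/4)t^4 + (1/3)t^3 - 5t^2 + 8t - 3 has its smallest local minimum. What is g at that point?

g'(t) = t^3 + t^2 - 10t + 8 = 0 at t = -4, 1, 2.
g''(t) = 3t^2 + 2t - 10. g''(-4) = 30 > 0 ⇒ local minimum; g''(1) = -5 < 0 ⇒ local maximum; g''(2) = 6 > 0 ⇒ local minimum.
The smallest local minimum is g(-4) = -217/3.

-217/3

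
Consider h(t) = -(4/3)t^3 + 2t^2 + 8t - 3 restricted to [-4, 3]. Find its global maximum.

247/3

The derivative is -4t^2 + 4t + 8, which vanishes at t = -1 and t = 2.
Evaluating at the critical points and endpoints: h(-4) = 247/3; h(-1) = -23/3; h(2) = 31/3; h(3) = 3.
So the maximum is h(-4) = 247/3.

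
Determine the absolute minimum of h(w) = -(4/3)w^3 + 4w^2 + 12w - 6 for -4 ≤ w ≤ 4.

-38/3

Differentiating, h'(w) = -4w^2 + 8w + 12; which vanishes at w = -1 and w = 3.
Candidates: h(-4) = 286/3, h(-1) = -38/3, h(3) = 30, h(4) = 62/3.
So the minimum is h(-1) = -38/3.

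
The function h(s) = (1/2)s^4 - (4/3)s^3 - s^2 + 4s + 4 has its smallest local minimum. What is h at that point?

h'(s) = 2s^3 - 4s^2 - 2s + 4. Setting h'(s) = 0 gives s ∈ {-1, 1, 2}.
Since h''(s) = 6s^2 - 8s - 2, we get h''(-1) = 12 > 0 ⇒ local minimum; h''(1) = -4 < 0 ⇒ local maximum; h''(2) = 6 > 0 ⇒ local minimum.
Thus h has its smallest local minimum at s = -1, with value 5/6.

5/6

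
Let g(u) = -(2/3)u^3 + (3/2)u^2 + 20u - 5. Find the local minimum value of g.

Critical points: g'(u) = -2u^2 + 3u + 20 vanishes at u = -5/2, 4.
g''(u) = -4u + 3. g''(-5/2) = 13 > 0 ⇒ local minimum; g''(4) = -13 < 0 ⇒ local maximum.
So the local minimum value is g(-5/2) = -845/24.

-845/24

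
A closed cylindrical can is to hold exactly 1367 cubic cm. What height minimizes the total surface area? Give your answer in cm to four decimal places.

12.0289

With radius r and height h, πr²h = 1367 so h = 1367/(πr²), and S(r) = 2πr² + 2πrh = 2πr² + 2·1367/r.
S'(r) = 4πr − 2·1367/r² = 0 ⇒ r³ = 1367/(2π), so r ≈ 6.0145 and h = 2r ≈ 12.0289.
S''(r) = 4π + 4·1367/r³ > 0, so this is the minimum; S ≈ 681.8574.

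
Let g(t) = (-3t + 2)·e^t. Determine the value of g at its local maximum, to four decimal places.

By the product rule, g'(t) = (-3t - 1)·e^t. Since e^t > 0, the only critical point is t = -1/3.
g''(-1/3) has the same sign as -3 < 0, so this is a local maximum.
g(-1/3) = (3)·e^(-1/3) ≈ 2.1496.

2.1496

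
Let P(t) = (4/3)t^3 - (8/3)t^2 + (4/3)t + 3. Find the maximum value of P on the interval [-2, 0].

3

The derivative is 4t^2 - (16/3)t + 4/3, which has no zeros in [-2, 0].
Candidates: P(-2) = -21, P(0) = 3.
The maximum over the interval is 3, attained at t = 0.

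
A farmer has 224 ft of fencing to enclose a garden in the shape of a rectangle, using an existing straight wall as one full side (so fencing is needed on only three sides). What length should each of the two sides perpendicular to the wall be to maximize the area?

56

Let the sides perpendicular to the wall have length x and the parallel side y, so 2x + y = 224 and the area is A = xy = x(224 − 2x).
A'(x) = 224 − 4x = 0 gives x = 56, and A''(x) = −4 < 0 confirms a maximum.
Then y = 224 − 2·56 = 112 and A = 6272.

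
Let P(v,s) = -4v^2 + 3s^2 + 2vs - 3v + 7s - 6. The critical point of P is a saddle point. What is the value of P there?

-439/52

∂P/∂v = -8v + 2s - 3 = 0 and ∂P/∂s = 2v + 6s + 7 = 0, so (v, s) = (-8/13, -25/26).
The Hessian has P_{vv} = -8, P_{ss} = 6, P_{vs} = 2, giving D = -52 < 0, so the point is a saddle point.
P(-8/13, -25/26) = -439/52.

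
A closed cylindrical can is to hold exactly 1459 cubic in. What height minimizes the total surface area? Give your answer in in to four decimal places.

With radius r and height h, πr²h = 1459 so h = 1459/(πr²), and S(r) = 2πr² + 2πrh = 2πr² + 2·1459/r.
S'(r) = 4πr − 2·1459/r² = 0 ⇒ r³ = 1459/(2π), so r ≈ 6.1465 and h = 2r ≈ 12.2929.
S''(r) = 4π + 4·1459/r³ > 0, so this is the minimum; S ≈ 712.1171.

12.2929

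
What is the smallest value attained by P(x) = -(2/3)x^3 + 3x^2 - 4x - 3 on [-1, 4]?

Differentiating, P'(x) = -2x^2 + 6x - 4; which vanishes at x = 1 and x = 2.
Evaluating at the critical points and endpoints: P(-1) = 14/3; P(1) = -14/3; P(2) = -13/3; P(4) = -41/3.
The minimum over the interval is -41/3, attained at x = 4.

-41/3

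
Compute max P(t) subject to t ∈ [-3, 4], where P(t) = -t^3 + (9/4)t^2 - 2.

181/4

The derivative is -3t^2 + (9/2)t, which vanishes at t = 0 and t = 3/2.
Candidates: P(-3) = 181/4, P(0) = -2, P(3/2) = -5/16, P(4) = -30.
Hence the absolute maximum is 181/4 at t = -3.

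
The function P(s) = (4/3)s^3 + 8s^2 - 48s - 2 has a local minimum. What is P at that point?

P'(s) = 4s^2 + 16s - 48. Setting P'(s) = 0 gives s ∈ {-6, 2}.
Second-derivative test with P''(s) = 8s + 16: P''(-6) = -32 < 0 ⇒ local maximum; P''(2) = 32 > 0 ⇒ local minimum.
The local minimum is P(2) = -166/3.

-166/3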